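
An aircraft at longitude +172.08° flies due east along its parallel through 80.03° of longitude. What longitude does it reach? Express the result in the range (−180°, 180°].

Start at +172.08°; shift +80.03° → +252.11°.
+252.11° lies outside (−180°, 180°]; subtract 360° → -107.89°.

-107.89°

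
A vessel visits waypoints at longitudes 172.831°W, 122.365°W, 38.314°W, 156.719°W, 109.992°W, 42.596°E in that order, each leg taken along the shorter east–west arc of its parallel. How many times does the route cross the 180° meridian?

0

Leg 1: -172.831° → -122.365°, shortest Δλ = 50.466° (east) — does not cross 180°.
Leg 2: -122.365° → -38.314°, shortest Δλ = 84.051° (east) — does not cross 180°.
Leg 3: -38.314° → -156.719°, shortest Δλ = -118.405° (west) — does not cross 180°.
Leg 4: -156.719° → -109.992°, shortest Δλ = 46.727° (east) — does not cross 180°.
Leg 5: -109.992° → +42.596°, shortest Δλ = 152.588° (east) — does not cross 180°.
Total crossings: 0.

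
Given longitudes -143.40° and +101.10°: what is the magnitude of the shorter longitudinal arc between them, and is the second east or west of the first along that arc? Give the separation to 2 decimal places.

115.50° west

Raw difference: 101.10 − -143.40 = 244.5°.
Normalise into (−180°, 180°]: 244.5° − 360° = -115.5°.
Negative ⇒ the second point lies to the west; separation 115.50°.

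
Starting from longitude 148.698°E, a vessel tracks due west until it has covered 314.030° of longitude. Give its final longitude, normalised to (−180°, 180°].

Start at +148.698°; shift −314.030° → -165.332°.
-165.332° already lies in (−180°, 180°].

165.332°W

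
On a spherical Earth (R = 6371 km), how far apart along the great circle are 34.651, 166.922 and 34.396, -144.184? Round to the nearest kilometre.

Δλ = -144.184 − 166.922 = -311.106°; wrapped into (−180°, 180°]: 48.894°.
Δφ = 34.396 − 34.651 = -0.255°.
a = sin²(Δφ/2) + cos φ₁ · cos φ₂ · sin²(Δλ/2) = 0.116264.
c = 2·atan2(√a, √(1−a)) = 0.69591 rad → d = 6371·c ≈ 4433.64 km.

4434 km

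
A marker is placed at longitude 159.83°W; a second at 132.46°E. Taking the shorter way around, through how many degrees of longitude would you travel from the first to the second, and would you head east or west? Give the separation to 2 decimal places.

Raw difference: 132.46 − -159.83 = 292.29°.
Normalise into (−180°, 180°]: 292.29° − 360° = -67.71°.
Negative ⇒ the second point lies to the west; separation 67.71°.

67.71° west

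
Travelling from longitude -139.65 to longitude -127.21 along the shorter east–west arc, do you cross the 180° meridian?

No

Signed shortest Δλ = ((-127.21 − -139.65 + 180) mod 360) − 180 = 12.44°.
Going east by 12.44° from -139.65° reaches -127.21° without touching 180°.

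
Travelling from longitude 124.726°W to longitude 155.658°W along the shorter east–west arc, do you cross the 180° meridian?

Signed shortest Δλ = ((-155.658 − -124.726 + 180) mod 360) − 180 = -30.932°.
Going west by 30.932° from -124.726° reaches -155.658° without touching 180°.

No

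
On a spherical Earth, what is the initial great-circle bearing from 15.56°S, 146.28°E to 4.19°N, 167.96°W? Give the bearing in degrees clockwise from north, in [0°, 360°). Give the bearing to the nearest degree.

70°

Δλ = -167.96 − 146.28 = -314.24°; wrapped into (−180°, 180°]: 45.76°.
θ = atan2( sin Δλ · cos φ₂ , cos φ₁ · sin φ₂ − sin φ₁ · cos φ₂ · cos Δλ )
  = atan2(0.71451, 0.25703) = 70.215° → normalised to [0°, 360°): 70.215°.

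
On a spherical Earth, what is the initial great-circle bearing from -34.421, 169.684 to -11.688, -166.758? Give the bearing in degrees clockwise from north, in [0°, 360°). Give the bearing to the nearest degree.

49°

Δλ = -166.758 − 169.684 = -336.442°; wrapped into (−180°, 180°]: 23.558°.
θ = atan2( sin Δλ · cos φ₂ , cos φ₁ · sin φ₂ − sin φ₁ · cos φ₂ · cos Δλ )
  = atan2(0.39139, 0.34030) = 48.994° → normalised to [0°, 360°): 48.994°.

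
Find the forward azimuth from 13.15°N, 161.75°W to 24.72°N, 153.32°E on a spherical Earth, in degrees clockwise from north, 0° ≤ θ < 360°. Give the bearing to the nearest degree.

292°

Δλ = 153.32 − -161.75 = 315.07°; wrapped into (−180°, 180°]: -44.93°.
θ = atan2( sin Δλ · cos φ₂ , cos φ₁ · sin φ₂ − sin φ₁ · cos φ₂ · cos Δλ )
  = atan2(-0.64152, 0.26091) = -67.868° → normalised to [0°, 360°): 292.132°.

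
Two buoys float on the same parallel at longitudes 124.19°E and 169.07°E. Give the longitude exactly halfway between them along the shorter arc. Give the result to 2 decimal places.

Signed shortest Δλ from +124.19° to +169.07° is +44.88°.
Midpoint longitude = +124.19° + (+44.88°)/2 = +124.19° + 22.44° = +146.63°.

146.63°E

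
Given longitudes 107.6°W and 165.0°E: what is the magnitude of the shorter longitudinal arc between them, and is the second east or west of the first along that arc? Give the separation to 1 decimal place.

87.4° west

Raw difference: 165.0 − -107.6 = 272.6°.
Normalise into (−180°, 180°]: 272.6° − 360° = -87.4°.
Negative ⇒ the second point lies to the west; separation 87.4°.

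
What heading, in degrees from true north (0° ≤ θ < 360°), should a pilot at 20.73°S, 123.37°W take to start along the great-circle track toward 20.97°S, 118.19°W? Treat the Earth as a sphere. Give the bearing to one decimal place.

Δλ = -118.19 − -123.37 = 5.18°.
θ = atan2( sin Δλ · cos φ₂ , cos φ₁ · sin φ₂ − sin φ₁ · cos φ₂ · cos Δλ )
  = atan2(0.08431, -0.00554) = 93.759° → normalised to [0°, 360°): 93.759°.

93.8°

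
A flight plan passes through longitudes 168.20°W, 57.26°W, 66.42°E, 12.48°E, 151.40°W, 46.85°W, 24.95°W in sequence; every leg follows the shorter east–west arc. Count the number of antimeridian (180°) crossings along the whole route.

Leg 1: -168.20° → -57.26°, shortest Δλ = 110.94° (east) — does not cross 180°.
Leg 2: -57.26° → +66.42°, shortest Δλ = 123.68° (east) — does not cross 180°.
Leg 3: +66.42° → +12.48°, shortest Δλ = -53.94° (west) — does not cross 180°.
Leg 4: +12.48° → -151.40°, shortest Δλ = -163.88° (west) — does not cross 180°.
Leg 5: -151.40° → -46.85°, shortest Δλ = 104.55° (east) — does not cross 180°.
Leg 6: -46.85° → -24.95°, shortest Δλ = 21.9° (east) — does not cross 180°.
Total crossings: 0.

0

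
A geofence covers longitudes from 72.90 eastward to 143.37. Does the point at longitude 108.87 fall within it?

Band width going east from +72.90° to +143.37°: ((143.37 − 72.90) mod 360) = 70.47°.
Offset of +108.87° east of the west edge: ((108.87 − 72.90) mod 360) = 35.97°.
35.97° ≤ 70.47° ⇒ inside.

Yes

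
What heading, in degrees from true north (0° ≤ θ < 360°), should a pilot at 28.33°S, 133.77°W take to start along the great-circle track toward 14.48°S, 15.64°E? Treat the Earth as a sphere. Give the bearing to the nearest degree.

141°

Δλ = 15.64 − -133.77 = 149.41°.
θ = atan2( sin Δλ · cos φ₂ , cos φ₁ · sin φ₂ − sin φ₁ · cos φ₂ · cos Δλ )
  = atan2(0.49273, -0.61562) = 141.327° → normalised to [0°, 360°): 141.327°.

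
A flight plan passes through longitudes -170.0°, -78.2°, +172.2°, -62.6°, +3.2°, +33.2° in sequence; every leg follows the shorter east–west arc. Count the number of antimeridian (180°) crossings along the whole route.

Leg 1: -170.0° → -78.2°, shortest Δλ = 91.8° (east) — does not cross 180°.
Leg 2: -78.2° → +172.2°, shortest Δλ = -109.6° (west) — crosses 180°.
Leg 3: +172.2° → -62.6°, shortest Δλ = 125.2° (east) — crosses 180°.
Leg 4: -62.6° → +3.2°, shortest Δλ = 65.8° (east) — does not cross 180°.
Leg 5: +3.2° → +33.2°, shortest Δλ = 30.0° (east) — does not cross 180°.
Total crossings: 2.

2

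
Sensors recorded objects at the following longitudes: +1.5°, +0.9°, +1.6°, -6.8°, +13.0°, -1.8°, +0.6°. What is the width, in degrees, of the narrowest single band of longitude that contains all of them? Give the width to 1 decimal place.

19.8°

Sort the longitudes: -6.8°, -1.8°, +0.6°, +0.9°, +1.5°, +1.6°, +13.0°.
Eastward gaps between consecutive values (wrapping around): 5.0°, 2.4°, 0.3°, 0.6°, 0.1°, 11.4°, 340.2°.
Largest gap = 340.2° ⇒ minimal covering band is its complement: 360° − 340.2° = 19.8°.
Band runs from -6.8° eastward to +13.0°.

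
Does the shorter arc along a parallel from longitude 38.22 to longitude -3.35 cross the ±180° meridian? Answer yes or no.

No

Signed shortest Δλ = ((-3.35 − 38.22 + 180) mod 360) − 180 = -41.57°.
Going west by 41.57° from +38.22° reaches -3.35° without touching 180°.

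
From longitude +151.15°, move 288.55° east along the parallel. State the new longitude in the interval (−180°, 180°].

Start at +151.15°; shift +288.55° → +439.70°.
+439.70° lies outside (−180°, 180°]; subtract 360° → +79.70°.

+79.70°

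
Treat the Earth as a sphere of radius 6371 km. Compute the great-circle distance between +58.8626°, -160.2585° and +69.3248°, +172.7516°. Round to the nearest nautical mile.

932 nmi

Δλ = 172.7516 − -160.2585 = 333.0101°; wrapped into (−180°, 180°]: -26.9899°.
Δφ = 69.3248 − 58.8626 = 10.4622°.
a = sin²(Δφ/2) + cos φ₁ · cos φ₂ · sin²(Δλ/2) = 0.018255.
c = 2·atan2(√a, √(1−a)) = 0.27105 rad → d = 6371·c ≈ 1726.85 km ≈ 932.43 nmi.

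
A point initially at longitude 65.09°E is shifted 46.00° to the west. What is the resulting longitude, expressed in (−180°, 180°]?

19.09°E

Start at +65.09°; shift −46.00° → +19.09°.
+19.09° already lies in (−180°, 180°].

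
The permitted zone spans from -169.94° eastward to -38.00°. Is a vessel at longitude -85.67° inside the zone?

Yes

Band width going east from -169.94° to -38.00°: ((-38.00 − -169.94) mod 360) = 131.94°.
Offset of -85.67° east of the west edge: ((-85.67 − -169.94) mod 360) = 84.27°.
84.27° ≤ 131.94° ⇒ inside.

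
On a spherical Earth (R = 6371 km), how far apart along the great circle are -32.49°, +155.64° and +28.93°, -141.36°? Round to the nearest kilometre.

9527 km

Δλ = -141.36 − 155.64 = -297.00°; wrapped into (−180°, 180°]: 63.00°.
Δφ = 28.93 − -32.49 = 61.42°.
a = sin²(Δφ/2) + cos φ₁ · cos φ₂ · sin²(Δλ/2) = 0.462347.
c = 2·atan2(√a, √(1−a)) = 1.49542 rad → d = 6371·c ≈ 9527.31 km.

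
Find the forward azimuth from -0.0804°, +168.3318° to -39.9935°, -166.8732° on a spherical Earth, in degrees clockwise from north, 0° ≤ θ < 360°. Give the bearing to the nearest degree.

153°

Δλ = -166.8732 − 168.3318 = -335.2050°; wrapped into (−180°, 180°]: 24.7950°.
θ = atan2( sin Δλ · cos φ₂ , cos φ₁ · sin φ₂ − sin φ₁ · cos φ₂ · cos Δλ )
  = atan2(0.32129, -0.64172) = 153.404° → normalised to [0°, 360°): 153.404°.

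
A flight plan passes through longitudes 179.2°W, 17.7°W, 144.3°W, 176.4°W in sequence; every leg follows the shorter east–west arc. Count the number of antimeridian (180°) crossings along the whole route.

Leg 1: -179.2° → -17.7°, shortest Δλ = 161.5° (east) — does not cross 180°.
Leg 2: -17.7° → -144.3°, shortest Δλ = -126.6° (west) — does not cross 180°.
Leg 3: -144.3° → -176.4°, shortest Δλ = -32.1° (west) — does not cross 180°.
Total crossings: 0.

0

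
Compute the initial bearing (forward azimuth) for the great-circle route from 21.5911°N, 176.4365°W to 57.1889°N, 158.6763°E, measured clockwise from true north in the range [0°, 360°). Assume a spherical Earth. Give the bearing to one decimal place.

339.2°

Δλ = 158.6763 − -176.4365 = 335.1128°; wrapped into (−180°, 180°]: -24.8872°.
θ = atan2( sin Δλ · cos φ₂ , cos φ₁ · sin φ₂ − sin φ₁ · cos φ₂ · cos Δλ )
  = atan2(-0.22804, 0.60061) = -20.791° → normalised to [0°, 360°): 339.209°.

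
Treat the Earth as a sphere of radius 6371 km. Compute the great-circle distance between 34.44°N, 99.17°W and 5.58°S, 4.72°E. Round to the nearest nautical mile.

6280 nmi

Δλ = 4.72 − -99.17 = 103.89°.
Δφ = -5.58 − 34.44 = -40.02°.
a = sin²(Δφ/2) + cos φ₁ · cos φ₂ · sin²(Δλ/2) = 0.626017.
c = 2·atan2(√a, √(1−a)) = 1.82558 rad → d = 6371·c ≈ 11630.75 km ≈ 6280.10 nmi.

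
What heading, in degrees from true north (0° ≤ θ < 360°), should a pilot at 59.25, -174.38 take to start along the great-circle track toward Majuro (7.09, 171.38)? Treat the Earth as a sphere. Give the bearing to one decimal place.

Δλ = 171.38 − -174.38 = 345.76°; wrapped into (−180°, 180°]: -14.24°.
θ = atan2( sin Δλ · cos φ₂ , cos φ₁ · sin φ₂ − sin φ₁ · cos φ₂ · cos Δλ )
  = atan2(-0.24410, -0.76352) = -162.271° → normalised to [0°, 360°): 197.729°.

197.7°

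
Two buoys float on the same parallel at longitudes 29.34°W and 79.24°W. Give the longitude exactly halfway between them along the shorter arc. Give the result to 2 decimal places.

Signed shortest Δλ from -29.34° to -79.24° is -49.90°.
Midpoint longitude = -29.34° + (-49.90°)/2 = -29.34° − 24.95° = -54.29°.

54.29°W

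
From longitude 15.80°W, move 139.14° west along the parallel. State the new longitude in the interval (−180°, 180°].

154.94°W

Start at -15.80°; shift −139.14° → -154.94°.
-154.94° already lies in (−180°, 180°].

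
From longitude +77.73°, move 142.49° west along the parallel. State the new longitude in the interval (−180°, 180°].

-64.76°

Start at +77.73°; shift −142.49° → -64.76°.
-64.76° already lies in (−180°, 180°].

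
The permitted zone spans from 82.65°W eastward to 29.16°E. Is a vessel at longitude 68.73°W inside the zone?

Yes

Band width going east from -82.65° to +29.16°: ((29.16 − -82.65) mod 360) = 111.81°.
Offset of -68.73° east of the west edge: ((-68.73 − -82.65) mod 360) = 13.92°.
13.92° ≤ 111.81° ⇒ inside.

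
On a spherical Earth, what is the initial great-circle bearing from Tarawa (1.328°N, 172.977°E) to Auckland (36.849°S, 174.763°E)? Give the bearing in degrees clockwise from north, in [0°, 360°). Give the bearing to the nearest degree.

178°

Δλ = 174.763 − 172.977 = 1.786°.
θ = atan2( sin Δλ · cos φ₂ , cos φ₁ · sin φ₂ − sin φ₁ · cos φ₂ · cos Δλ )
  = atan2(0.02494, -0.61808) = 177.689° → normalised to [0°, 360°): 177.689°.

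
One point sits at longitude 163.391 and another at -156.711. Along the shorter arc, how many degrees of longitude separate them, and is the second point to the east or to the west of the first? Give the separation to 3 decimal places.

39.898° east

Raw difference: -156.711 − 163.391 = -320.102°.
Normalise into (−180°, 180°]: -320.102° + 360° = 39.898°.
Positive ⇒ the second point lies to the east; separation 39.898°.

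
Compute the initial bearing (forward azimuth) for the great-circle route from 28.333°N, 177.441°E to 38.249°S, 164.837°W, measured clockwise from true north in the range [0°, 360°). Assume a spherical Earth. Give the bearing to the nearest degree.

165°

Δλ = -164.837 − 177.441 = -342.278°; wrapped into (−180°, 180°]: 17.722°.
θ = atan2( sin Δλ · cos φ₂ , cos φ₁ · sin φ₂ − sin φ₁ · cos φ₂ · cos Δλ )
  = atan2(0.23905, -0.89994) = 165.124° → normalised to [0°, 360°): 165.124°.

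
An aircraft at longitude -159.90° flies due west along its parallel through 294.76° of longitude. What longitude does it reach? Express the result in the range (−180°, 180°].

Start at -159.90°; shift −294.76° → -454.66°.
-454.66° lies outside (−180°, 180°]; add 360° → -94.66°.

-94.66°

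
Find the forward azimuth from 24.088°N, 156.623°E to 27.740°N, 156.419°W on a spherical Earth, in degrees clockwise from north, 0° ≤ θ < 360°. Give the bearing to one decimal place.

74.6°

Δλ = -156.419 − 156.623 = -313.042°; wrapped into (−180°, 180°]: 46.958°.
θ = atan2( sin Δλ · cos φ₂ , cos φ₁ · sin φ₂ − sin φ₁ · cos φ₂ · cos Δλ )
  = atan2(0.64686, 0.17837) = 74.583° → normalised to [0°, 360°): 74.583°.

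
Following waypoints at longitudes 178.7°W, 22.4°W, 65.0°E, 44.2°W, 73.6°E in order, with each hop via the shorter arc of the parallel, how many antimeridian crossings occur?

0

Leg 1: -178.7° → -22.4°, shortest Δλ = 156.3° (east) — does not cross 180°.
Leg 2: -22.4° → +65.0°, shortest Δλ = 87.4° (east) — does not cross 180°.
Leg 3: +65.0° → -44.2°, shortest Δλ = -109.2° (west) — does not cross 180°.
Leg 4: -44.2° → +73.6°, shortest Δλ = 117.8° (east) — does not cross 180°.
Total crossings: 0.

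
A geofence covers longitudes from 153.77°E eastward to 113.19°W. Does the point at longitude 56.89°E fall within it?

No

Band width going east from +153.77° to -113.19°: ((-113.19 − 153.77) mod 360) = 93.04°.
Offset of +56.89° east of the west edge: ((56.89 − 153.77) mod 360) = 263.12°.
263.12° > 93.04° ⇒ outside.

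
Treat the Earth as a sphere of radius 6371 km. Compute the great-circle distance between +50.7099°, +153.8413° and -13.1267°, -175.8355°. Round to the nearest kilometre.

7685 km

Δλ = -175.8355 − 153.8413 = -329.6768°; wrapped into (−180°, 180°]: 30.3232°.
Δφ = -13.1267 − 50.7099 = -63.8366°.
a = sin²(Δφ/2) + cos φ₁ · cos φ₂ · sin²(Δλ/2) = 0.321719.
c = 2·atan2(√a, √(1−a)) = 1.20621 rad → d = 6371·c ≈ 7684.77 km.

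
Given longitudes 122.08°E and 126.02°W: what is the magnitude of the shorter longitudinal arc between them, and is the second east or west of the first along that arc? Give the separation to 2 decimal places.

111.90° east

Raw difference: -126.02 − 122.08 = -248.1°.
Normalise into (−180°, 180°]: -248.1° + 360° = 111.9°.
Positive ⇒ the second point lies to the east; separation 111.90°.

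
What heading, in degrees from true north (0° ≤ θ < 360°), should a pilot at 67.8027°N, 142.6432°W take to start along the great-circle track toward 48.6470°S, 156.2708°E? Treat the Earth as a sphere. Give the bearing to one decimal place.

224.9°

Δλ = 156.2708 − -142.6432 = 298.9140°; wrapped into (−180°, 180°]: -61.0860°.
θ = atan2( sin Δλ · cos φ₂ , cos φ₁ · sin φ₂ − sin φ₁ · cos φ₂ · cos Δλ )
  = atan2(-0.57834, -0.57936) = -135.051° → normalised to [0°, 360°): 224.949°.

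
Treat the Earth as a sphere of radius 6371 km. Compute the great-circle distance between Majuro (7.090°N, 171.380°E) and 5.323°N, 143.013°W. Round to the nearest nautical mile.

2723 nmi

Δλ = -143.013 − 171.380 = -314.393°; wrapped into (−180°, 180°]: 45.607°.
Δφ = 5.323 − 7.090 = -1.767°.
a = sin²(Δφ/2) + cos φ₁ · cos φ₂ · sin²(Δλ/2) = 0.148658.
c = 2·atan2(√a, √(1−a)) = 0.79163 rad → d = 6371·c ≈ 5043.50 km ≈ 2723.27 nmi.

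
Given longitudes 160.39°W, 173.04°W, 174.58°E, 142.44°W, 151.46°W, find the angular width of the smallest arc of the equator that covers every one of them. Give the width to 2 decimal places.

42.98°

Sort the longitudes: -173.04°, -160.39°, -151.46°, -142.44°, +174.58°.
Eastward gaps between consecutive values (wrapping around): 12.65°, 8.93°, 9.02°, 317.02°, 12.38°.
Largest gap = 317.02° ⇒ minimal covering band is its complement: 360° − 317.02° = 42.98°.
Band runs from +174.58° eastward to -142.44°, crossing the antimeridian.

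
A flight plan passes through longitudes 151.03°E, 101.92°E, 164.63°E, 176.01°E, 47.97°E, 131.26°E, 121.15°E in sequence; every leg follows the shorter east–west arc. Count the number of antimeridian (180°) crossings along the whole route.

0

Leg 1: +151.03° → +101.92°, shortest Δλ = -49.11° (west) — does not cross 180°.
Leg 2: +101.92° → +164.63°, shortest Δλ = 62.71° (east) — does not cross 180°.
Leg 3: +164.63° → +176.01°, shortest Δλ = 11.38° (east) — does not cross 180°.
Leg 4: +176.01° → +47.97°, shortest Δλ = -128.04° (west) — does not cross 180°.
Leg 5: +47.97° → +131.26°, shortest Δλ = 83.29° (east) — does not cross 180°.
Leg 6: +131.26° → +121.15°, shortest Δλ = -10.11° (west) — does not cross 180°.
Total crossings: 0.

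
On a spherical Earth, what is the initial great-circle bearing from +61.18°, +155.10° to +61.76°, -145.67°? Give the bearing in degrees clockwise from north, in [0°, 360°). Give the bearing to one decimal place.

62.4°

Δλ = -145.67 − 155.10 = -300.77°; wrapped into (−180°, 180°]: 59.23°.
θ = atan2( sin Δλ · cos φ₂ , cos φ₁ · sin φ₂ − sin φ₁ · cos φ₂ · cos Δλ )
  = atan2(0.40656, 0.21260) = 62.394° → normalised to [0°, 360°): 62.394°.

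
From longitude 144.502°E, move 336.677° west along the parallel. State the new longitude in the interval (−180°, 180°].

167.825°E

Start at +144.502°; shift −336.677° → -192.175°.
-192.175° lies outside (−180°, 180°]; add 360° → +167.825°.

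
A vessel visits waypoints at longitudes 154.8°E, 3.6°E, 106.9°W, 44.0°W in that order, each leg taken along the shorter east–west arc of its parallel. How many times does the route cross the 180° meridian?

Leg 1: +154.8° → +3.6°, shortest Δλ = -151.2° (west) — does not cross 180°.
Leg 2: +3.6° → -106.9°, shortest Δλ = -110.5° (west) — does not cross 180°.
Leg 3: -106.9° → -44.0°, shortest Δλ = 62.9° (east) — does not cross 180°.
Total crossings: 0.

0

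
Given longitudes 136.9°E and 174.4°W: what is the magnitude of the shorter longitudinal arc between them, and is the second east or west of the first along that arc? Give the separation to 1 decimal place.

48.7° east

Raw difference: -174.4 − 136.9 = -311.3°.
Normalise into (−180°, 180°]: -311.3° + 360° = 48.7°.
Positive ⇒ the second point lies to the east; separation 48.7°.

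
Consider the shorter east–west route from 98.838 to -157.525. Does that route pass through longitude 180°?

Yes

Naïve |-157.525 − 98.838| = 256.363° > 180°, so the shorter arc goes the other way round — across 180°.
Signed shortest Δλ = ((-157.525 − 98.838 + 180) mod 360) − 180 = 103.637°.
Going east by 103.637° from +98.838° passes through 180° before reaching -157.525°.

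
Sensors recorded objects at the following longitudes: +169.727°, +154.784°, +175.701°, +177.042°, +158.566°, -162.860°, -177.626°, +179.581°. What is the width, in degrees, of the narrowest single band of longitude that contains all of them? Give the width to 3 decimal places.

Sort the longitudes: -177.626°, -162.860°, +154.784°, +158.566°, +169.727°, +175.701°, +177.042°, +179.581°.
Eastward gaps between consecutive values (wrapping around): 14.766°, 317.644°, 3.782°, 11.161°, 5.974°, 1.341°, 2.539°, 2.793°.
Largest gap = 317.644° ⇒ minimal covering band is its complement: 360° − 317.644° = 42.356°.
Band runs from +154.784° eastward to -162.860°, crossing the antimeridian.

42.356°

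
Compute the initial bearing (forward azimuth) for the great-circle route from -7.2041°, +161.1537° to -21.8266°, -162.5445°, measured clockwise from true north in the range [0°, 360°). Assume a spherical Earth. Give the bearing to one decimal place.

Δλ = -162.5445 − 161.1537 = -323.6982°; wrapped into (−180°, 180°]: 36.3018°.
θ = atan2( sin Δλ · cos φ₂ , cos φ₁ · sin φ₂ − sin φ₁ · cos φ₂ · cos Δλ )
  = atan2(0.54960, -0.27504) = 116.586° → normalised to [0°, 360°): 116.586°.

116.6°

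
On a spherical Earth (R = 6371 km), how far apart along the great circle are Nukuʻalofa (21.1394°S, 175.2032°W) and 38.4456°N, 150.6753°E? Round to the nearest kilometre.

Δλ = 150.6753 − -175.2032 = 325.8785°; wrapped into (−180°, 180°]: -34.1215°.
Δφ = 38.4456 − -21.1394 = 59.5850°.
a = sin²(Δφ/2) + cos φ₁ · cos φ₂ · sin²(Δλ/2) = 0.309748.
c = 2·atan2(√a, √(1−a)) = 1.18045 rad → d = 6371·c ≈ 7520.67 km.

7521 km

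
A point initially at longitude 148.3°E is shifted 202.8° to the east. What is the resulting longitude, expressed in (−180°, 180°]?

Start at +148.3°; shift +202.8° → +351.1°.
+351.1° lies outside (−180°, 180°]; subtract 360° → -8.9°.

8.9°W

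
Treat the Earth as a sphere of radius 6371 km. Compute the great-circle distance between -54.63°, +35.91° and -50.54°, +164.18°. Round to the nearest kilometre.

7374 km

Δλ = 164.18 − 35.91 = 128.27°.
Δφ = -50.54 − -54.63 = 4.09°.
a = sin²(Δφ/2) + cos φ₁ · cos φ₂ · sin²(Δλ/2) = 0.299144.
c = 2·atan2(√a, √(1−a)) = 1.15741 rad → d = 6371·c ≈ 7373.86 km.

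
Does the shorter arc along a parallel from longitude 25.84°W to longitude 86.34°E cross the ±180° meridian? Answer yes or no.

No

Signed shortest Δλ = ((86.34 − -25.84 + 180) mod 360) − 180 = 112.18°.
Going east by 112.18° from -25.84° reaches +86.34° without touching 180°.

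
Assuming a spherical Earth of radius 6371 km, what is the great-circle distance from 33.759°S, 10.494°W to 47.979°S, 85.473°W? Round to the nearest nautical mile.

3371 nmi

Δλ = -85.473 − -10.494 = -74.979°.
Δφ = -47.979 − -33.759 = -14.220°.
a = sin²(Δφ/2) + cos φ₁ · cos φ₂ · sin²(Δλ/2) = 0.221466.
c = 2·atan2(√a, √(1−a)) = 0.97995 rad → d = 6371·c ≈ 6243.24 km ≈ 3371.08 nmi.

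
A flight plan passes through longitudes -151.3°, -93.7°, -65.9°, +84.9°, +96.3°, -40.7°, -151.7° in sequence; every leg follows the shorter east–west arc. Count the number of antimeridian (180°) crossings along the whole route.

Leg 1: -151.3° → -93.7°, shortest Δλ = 57.6° (east) — does not cross 180°.
Leg 2: -93.7° → -65.9°, shortest Δλ = 27.8° (east) — does not cross 180°.
Leg 3: -65.9° → +84.9°, shortest Δλ = 150.8° (east) — does not cross 180°.
Leg 4: +84.9° → +96.3°, shortest Δλ = 11.4° (east) — does not cross 180°.
Leg 5: +96.3° → -40.7°, shortest Δλ = -137.0° (west) — does not cross 180°.
Leg 6: -40.7° → -151.7°, shortest Δλ = -111.0° (west) — does not cross 180°.
Total crossings: 0.

0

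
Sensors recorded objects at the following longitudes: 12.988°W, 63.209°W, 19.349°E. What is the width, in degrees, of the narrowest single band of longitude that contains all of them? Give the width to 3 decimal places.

Sort the longitudes: -63.209°, -12.988°, +19.349°.
Eastward gaps between consecutive values (wrapping around): 50.221°, 32.337°, 277.442°.
Largest gap = 277.442° ⇒ minimal covering band is its complement: 360° − 277.442° = 82.558°.
Band runs from -63.209° eastward to +19.349°.

82.558°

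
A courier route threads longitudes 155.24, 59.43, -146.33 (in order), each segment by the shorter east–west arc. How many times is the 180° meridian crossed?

1

Leg 1: +155.24° → +59.43°, shortest Δλ = -95.81° (west) — does not cross 180°.
Leg 2: +59.43° → -146.33°, shortest Δλ = 154.24° (east) — crosses 180°.
Total crossings: 1.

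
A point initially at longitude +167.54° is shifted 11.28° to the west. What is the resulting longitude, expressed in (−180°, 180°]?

+156.26°

Start at +167.54°; shift −11.28° → +156.26°.
+156.26° already lies in (−180°, 180°].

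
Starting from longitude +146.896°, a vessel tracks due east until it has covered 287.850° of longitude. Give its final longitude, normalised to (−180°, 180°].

Start at +146.896°; shift +287.850° → +434.746°.
+434.746° lies outside (−180°, 180°]; subtract 360° → +74.746°.

+74.746°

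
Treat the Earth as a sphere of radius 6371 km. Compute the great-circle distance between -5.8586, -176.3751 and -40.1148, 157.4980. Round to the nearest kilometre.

4616 km

Δλ = 157.4980 − -176.3751 = 333.8731°; wrapped into (−180°, 180°]: -26.1269°.
Δφ = -40.1148 − -5.8586 = -34.2562°.
a = sin²(Δφ/2) + cos φ₁ · cos φ₂ · sin²(Δλ/2) = 0.125602.
c = 2·atan2(√a, √(1−a)) = 0.72455 rad → d = 6371·c ≈ 4616.13 km.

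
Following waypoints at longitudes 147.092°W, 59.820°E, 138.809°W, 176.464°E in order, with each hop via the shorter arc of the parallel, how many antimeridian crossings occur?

Leg 1: -147.092° → +59.820°, shortest Δλ = -153.088° (west) — crosses 180°.
Leg 2: +59.820° → -138.809°, shortest Δλ = 161.371° (east) — crosses 180°.
Leg 3: -138.809° → +176.464°, shortest Δλ = -44.727° (west) — crosses 180°.
Total crossings: 3.

3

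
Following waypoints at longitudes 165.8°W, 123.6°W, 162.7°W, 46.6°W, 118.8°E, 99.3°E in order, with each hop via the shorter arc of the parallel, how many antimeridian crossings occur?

Leg 1: -165.8° → -123.6°, shortest Δλ = 42.2° (east) — does not cross 180°.
Leg 2: -123.6° → -162.7°, shortest Δλ = -39.1° (west) — does not cross 180°.
Leg 3: -162.7° → -46.6°, shortest Δλ = 116.1° (east) — does not cross 180°.
Leg 4: -46.6° → +118.8°, shortest Δλ = 165.4° (east) — does not cross 180°.
Leg 5: +118.8° → +99.3°, shortest Δλ = -19.5° (west) — does not cross 180°.
Total crossings: 0.

0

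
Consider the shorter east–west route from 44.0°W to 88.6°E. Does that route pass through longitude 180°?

Signed shortest Δλ = ((88.6 − -44.0 + 180) mod 360) − 180 = 132.6°.
Going east by 132.6° from -44.0° reaches +88.6° without touching 180°.

No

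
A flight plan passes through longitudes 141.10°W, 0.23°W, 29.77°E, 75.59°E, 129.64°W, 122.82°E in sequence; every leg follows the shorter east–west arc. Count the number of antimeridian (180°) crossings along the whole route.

2

Leg 1: -141.10° → -0.23°, shortest Δλ = 140.87° (east) — does not cross 180°.
Leg 2: -0.23° → +29.77°, shortest Δλ = 30.0° (east) — does not cross 180°.
Leg 3: +29.77° → +75.59°, shortest Δλ = 45.82° (east) — does not cross 180°.
Leg 4: +75.59° → -129.64°, shortest Δλ = 154.77° (east) — crosses 180°.
Leg 5: -129.64° → +122.82°, shortest Δλ = -107.54° (west) — crosses 180°.
Total crossings: 2.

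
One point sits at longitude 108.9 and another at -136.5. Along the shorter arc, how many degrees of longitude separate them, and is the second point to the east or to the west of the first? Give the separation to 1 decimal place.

114.6° east

Raw difference: -136.5 − 108.9 = -245.4°.
Normalise into (−180°, 180°]: -245.4° + 360° = 114.6°.
Positive ⇒ the second point lies to the east; separation 114.6°.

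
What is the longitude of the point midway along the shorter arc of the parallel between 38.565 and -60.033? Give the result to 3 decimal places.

Signed shortest Δλ from +38.565° to -60.033° is -98.598°.
Midpoint longitude = +38.565° + (-98.598°)/2 = +38.565° − 49.299° = -10.734°.

-10.734°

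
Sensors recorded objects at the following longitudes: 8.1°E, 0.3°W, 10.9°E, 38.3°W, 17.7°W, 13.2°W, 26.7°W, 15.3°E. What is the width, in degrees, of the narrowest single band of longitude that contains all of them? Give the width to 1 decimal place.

53.6°

Sort the longitudes: -38.3°, -26.7°, -17.7°, -13.2°, -0.3°, +8.1°, +10.9°, +15.3°.
Eastward gaps between consecutive values (wrapping around): 11.6°, 9.0°, 4.5°, 12.9°, 8.4°, 2.8°, 4.4°, 306.4°.
Largest gap = 306.4° ⇒ minimal covering band is its complement: 360° − 306.4° = 53.6°.
Band runs from -38.3° eastward to +15.3°.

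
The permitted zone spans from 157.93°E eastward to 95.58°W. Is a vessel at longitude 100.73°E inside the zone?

No

Band width going east from +157.93° to -95.58°: ((-95.58 − 157.93) mod 360) = 106.49°.
Offset of +100.73° east of the west edge: ((100.73 − 157.93) mod 360) = 302.80°.
302.80° > 106.49° ⇒ outside.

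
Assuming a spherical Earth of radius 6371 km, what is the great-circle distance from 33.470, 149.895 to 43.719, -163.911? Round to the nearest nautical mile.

2222 nmi

Δλ = -163.911 − 149.895 = -313.806°; wrapped into (−180°, 180°]: 46.194°.
Δφ = 43.719 − 33.470 = 10.249°.
a = sin²(Δφ/2) + cos φ₁ · cos φ₂ · sin²(Δλ/2) = 0.100757.
c = 2·atan2(√a, √(1−a)) = 0.64602 rad → d = 6371·c ≈ 4115.80 km ≈ 2222.35 nmi.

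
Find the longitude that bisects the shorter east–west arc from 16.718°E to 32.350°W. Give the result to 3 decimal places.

Signed shortest Δλ from +16.718° to -32.350° is -49.068°.
Midpoint longitude = +16.718° + (-49.068°)/2 = +16.718° − 24.534° = -7.816°.

7.816°W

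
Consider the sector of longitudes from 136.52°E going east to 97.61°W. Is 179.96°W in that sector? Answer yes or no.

Band width going east from +136.52° to -97.61°: ((-97.61 − 136.52) mod 360) = 125.87°.
Offset of -179.96° east of the west edge: ((-179.96 − 136.52) mod 360) = 43.52°.
43.52° ≤ 125.87° ⇒ inside.

Yes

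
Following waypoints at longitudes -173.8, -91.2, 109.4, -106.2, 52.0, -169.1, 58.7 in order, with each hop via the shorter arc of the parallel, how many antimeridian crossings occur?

4

Leg 1: -173.8° → -91.2°, shortest Δλ = 82.6° (east) — does not cross 180°.
Leg 2: -91.2° → +109.4°, shortest Δλ = -159.4° (west) — crosses 180°.
Leg 3: +109.4° → -106.2°, shortest Δλ = 144.4° (east) — crosses 180°.
Leg 4: -106.2° → +52.0°, shortest Δλ = 158.2° (east) — does not cross 180°.
Leg 5: +52.0° → -169.1°, shortest Δλ = 138.9° (east) — crosses 180°.
Leg 6: -169.1° → +58.7°, shortest Δλ = -132.2° (west) — crosses 180°.
Total crossings: 4.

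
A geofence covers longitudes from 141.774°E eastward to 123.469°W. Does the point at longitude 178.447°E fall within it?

Band width going east from +141.774° to -123.469°: ((-123.469 − 141.774) mod 360) = 94.757°.
Offset of +178.447° east of the west edge: ((178.447 − 141.774) mod 360) = 36.673°.
36.673° ≤ 94.757° ⇒ inside.

Yes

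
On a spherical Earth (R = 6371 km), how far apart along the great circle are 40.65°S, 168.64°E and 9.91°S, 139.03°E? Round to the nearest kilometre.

4489 km

Δλ = 139.03 − 168.64 = -29.61°.
Δφ = -9.91 − -40.65 = 30.74°.
a = sin²(Δφ/2) + cos φ₁ · cos φ₂ · sin²(Δλ/2) = 0.119053.
c = 2·atan2(√a, √(1−a)) = 0.70456 rad → d = 6371·c ≈ 4488.78 km.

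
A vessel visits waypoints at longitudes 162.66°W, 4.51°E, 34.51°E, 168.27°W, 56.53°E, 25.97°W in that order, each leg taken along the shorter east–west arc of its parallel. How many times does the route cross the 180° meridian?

Leg 1: -162.66° → +4.51°, shortest Δλ = 167.17° (east) — does not cross 180°.
Leg 2: +4.51° → +34.51°, shortest Δλ = 30.0° (east) — does not cross 180°.
Leg 3: +34.51° → -168.27°, shortest Δλ = 157.22° (east) — crosses 180°.
Leg 4: -168.27° → +56.53°, shortest Δλ = -135.2° (west) — crosses 180°.
Leg 5: +56.53° → -25.97°, shortest Δλ = -82.5° (west) — does not cross 180°.
Total crossings: 2.

2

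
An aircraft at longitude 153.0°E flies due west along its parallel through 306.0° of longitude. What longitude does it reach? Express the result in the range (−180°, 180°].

153.0°W

Start at +153.0°; shift −306.0° → -153.0°.
-153.0° already lies in (−180°, 180°].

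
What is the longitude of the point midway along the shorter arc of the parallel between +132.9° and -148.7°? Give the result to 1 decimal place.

Signed shortest Δλ from +132.9° to -148.7° is +78.4°.
Midpoint longitude = +132.9° + (+78.4°)/2 = +132.9° + 39.2° = +172.1°.
(The naïve average (+132.9 + -148.7)/2 = -7.9° is on the wrong side of the globe.)

+172.1°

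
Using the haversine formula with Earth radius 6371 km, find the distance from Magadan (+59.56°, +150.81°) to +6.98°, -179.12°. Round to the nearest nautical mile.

3441 nmi

Δλ = -179.12 − 150.81 = -329.93°; wrapped into (−180°, 180°]: 30.07°.
Δφ = 6.98 − 59.56 = -52.58°.
a = sin²(Δφ/2) + cos φ₁ · cos φ₂ · sin²(Δλ/2) = 0.230014.
c = 2·atan2(√a, √(1−a)) = 1.00039 rad → d = 6371·c ≈ 6373.50 km ≈ 3441.41 nmi.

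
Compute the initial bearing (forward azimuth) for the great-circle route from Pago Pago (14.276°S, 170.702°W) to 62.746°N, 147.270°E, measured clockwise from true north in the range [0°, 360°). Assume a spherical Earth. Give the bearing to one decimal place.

Δλ = 147.270 − -170.702 = 317.972°; wrapped into (−180°, 180°]: -42.028°.
θ = atan2( sin Δλ · cos φ₂ , cos φ₁ · sin φ₂ − sin φ₁ · cos φ₂ · cos Δλ )
  = atan2(-0.30659, 0.94541) = -17.967° → normalised to [0°, 360°): 342.033°.

342.0°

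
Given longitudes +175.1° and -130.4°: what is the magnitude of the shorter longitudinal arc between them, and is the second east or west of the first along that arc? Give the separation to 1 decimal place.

Raw difference: -130.4 − 175.1 = -305.5°.
Normalise into (−180°, 180°]: -305.5° + 360° = 54.5°.
Positive ⇒ the second point lies to the east; separation 54.5°.

54.5° east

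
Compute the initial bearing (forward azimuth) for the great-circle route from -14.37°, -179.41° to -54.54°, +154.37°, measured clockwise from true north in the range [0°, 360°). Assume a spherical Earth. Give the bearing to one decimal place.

Δλ = 154.37 − -179.41 = 333.78°; wrapped into (−180°, 180°]: -26.22°.
θ = atan2( sin Δλ · cos φ₂ , cos φ₁ · sin φ₂ − sin φ₁ · cos φ₂ · cos Δλ )
  = atan2(-0.25631, -0.65987) = -158.772° → normalised to [0°, 360°): 201.228°.

201.2°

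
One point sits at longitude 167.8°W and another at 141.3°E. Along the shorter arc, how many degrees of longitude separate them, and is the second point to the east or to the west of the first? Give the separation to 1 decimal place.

50.9° west

Raw difference: 141.3 − -167.8 = 309.1°.
Normalise into (−180°, 180°]: 309.1° − 360° = -50.9°.
Negative ⇒ the second point lies to the west; separation 50.9°.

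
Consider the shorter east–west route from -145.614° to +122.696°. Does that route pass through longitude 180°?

Naïve |122.696 − -145.614| = 268.31° > 180°, so the shorter arc goes the other way round — across 180°.
Signed shortest Δλ = ((122.696 − -145.614 + 180) mod 360) − 180 = -91.69°.
Going west by 91.69° from -145.614° passes through 180° before reaching +122.696°.

Yes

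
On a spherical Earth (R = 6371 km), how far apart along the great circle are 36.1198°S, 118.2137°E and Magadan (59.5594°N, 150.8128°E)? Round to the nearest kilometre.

11053 km

Δλ = 150.8128 − 118.2137 = 32.5991°.
Δφ = 59.5594 − -36.1198 = 95.6792°.
a = sin²(Δφ/2) + cos φ₁ · cos φ₂ · sin²(Δλ/2) = 0.581717.
c = 2·atan2(√a, √(1−a)) = 1.73497 rad → d = 6371·c ≈ 11053.47 km.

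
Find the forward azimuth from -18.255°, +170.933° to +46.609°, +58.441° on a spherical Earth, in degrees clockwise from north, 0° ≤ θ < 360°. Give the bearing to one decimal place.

Δλ = 58.441 − 170.933 = -112.492°.
θ = atan2( sin Δλ · cos φ₂ , cos φ₁ · sin φ₂ − sin φ₁ · cos φ₂ · cos Δλ )
  = atan2(-0.63472, 0.60779) = -46.242° → normalised to [0°, 360°): 313.758°.

313.8°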